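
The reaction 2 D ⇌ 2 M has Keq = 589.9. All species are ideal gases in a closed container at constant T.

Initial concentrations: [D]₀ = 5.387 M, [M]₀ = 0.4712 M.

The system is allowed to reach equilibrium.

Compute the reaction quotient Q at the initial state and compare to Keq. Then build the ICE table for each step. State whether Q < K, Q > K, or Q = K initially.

Q₀ = 0.007651; Q < K (proceeds forward)

Q₀ = 0.007651 vs Keq = 589.9 ⇒ Q<K, forward
Step 1:
                    D           M
  I             5.387      0.4712
  C            -5.155       5.155
  E            0.2317       5.627
  solve Keq expr → x = 2.578; check Q = 589.9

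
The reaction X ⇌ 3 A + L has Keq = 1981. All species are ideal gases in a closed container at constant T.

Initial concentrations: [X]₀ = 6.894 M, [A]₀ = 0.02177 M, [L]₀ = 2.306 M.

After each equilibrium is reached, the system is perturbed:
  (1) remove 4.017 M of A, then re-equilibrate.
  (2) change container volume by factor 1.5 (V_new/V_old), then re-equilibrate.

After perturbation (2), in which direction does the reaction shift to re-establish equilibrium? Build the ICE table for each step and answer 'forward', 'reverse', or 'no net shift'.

Q₀ = 3.4511e-06 vs Keq = 1981 ⇒ Q<K, forward
Step 1:
                    X           A           L
  Initial       6.894     0.02177       2.306
  Change       -3.496       10.49       3.496
  Equil         3.398       10.51       5.802
  solve Keq expr → x = 3.496; check Q = 1981
Then remove 4.017 M of A.
Step 2:
                    X           A           L
  Initial       3.398       6.491       5.802
  Change      -0.8673       2.602      0.8673
  Equil         2.531       9.093       6.669
  solve Keq expr → x = 0.8673; check Q = 1981
Then change container volume by factor 1.5 (V_new/V_old).
Step 3:
                    X           A           L
  Initial       1.687       6.062       4.446
  Change      -0.5425       1.627      0.5425
  Equil         1.145        7.69       4.988
  solve Keq expr → x = 0.5425; check Q = 1981

Direction: forward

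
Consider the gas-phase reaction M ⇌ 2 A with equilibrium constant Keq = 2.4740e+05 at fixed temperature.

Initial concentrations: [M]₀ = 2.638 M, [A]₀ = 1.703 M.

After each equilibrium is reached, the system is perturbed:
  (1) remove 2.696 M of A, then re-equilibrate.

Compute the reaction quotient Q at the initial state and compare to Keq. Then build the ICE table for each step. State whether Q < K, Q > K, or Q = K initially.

Q₀ = 1.099; Q < K (proceeds forward)

Q₀ = 1.099 vs Keq = 2.4740e+05 ⇒ Q<K, forward
Step 1:
                  M         A
  init        2.638     1.703
  Δ          -2.638     5.276
  eq      1.9685e-04     6.979
  solve Keq expr → x = 2.638; check Q = 2.4740e+05
Then remove 2.696 M of A.
Step 2:
                  M         A
  init    1.9685e-04     4.283
  Δ       -1.2271e-04 2.4542e-04
  eq      7.4142e-05     4.283
  solve Keq expr → x = 1.2271e-04; check Q = 2.4740e+05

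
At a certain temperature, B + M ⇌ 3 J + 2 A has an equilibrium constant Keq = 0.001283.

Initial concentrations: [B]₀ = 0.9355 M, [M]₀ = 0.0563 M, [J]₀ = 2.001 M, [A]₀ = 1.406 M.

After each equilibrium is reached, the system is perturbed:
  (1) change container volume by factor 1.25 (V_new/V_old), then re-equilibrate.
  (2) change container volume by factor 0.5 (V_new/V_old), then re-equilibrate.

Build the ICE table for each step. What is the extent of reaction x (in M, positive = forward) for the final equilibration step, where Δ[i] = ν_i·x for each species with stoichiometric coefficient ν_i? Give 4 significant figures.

Q₀ = 300.7 vs Keq = 0.001283 ⇒ Q>K, reverse
Step 1:
                   B          M          J          A
  init        0.9355     0.0563      2.001      1.406
  Δ           0.5773     0.5773     -1.732     -1.155
  eq           1.513     0.6336      0.269     0.2513
  solve Keq expr → x = -0.5773; check Q = 0.001283
Then change container volume by factor 1.25 (V_new/V_old).
Step 2:
                   B          M          J          A
  init          1.21     0.5069     0.2152     0.2011
  Δ         -0.01105   -0.01105    0.03314     0.0221
  eq           1.199     0.4959     0.2484     0.2232
  solve Keq expr → x = 0.01105; check Q = 0.001283
Then change container volume by factor 0.5 (V_new/V_old).
Step 3:
                   B          M          J          A
  init         2.398     0.9917     0.4967     0.4463
  Δ          0.06047    0.06047    -0.1814    -0.1209
  eq           2.459      1.052     0.3153     0.3254
  solve Keq expr → x = -0.06047; check Q = 0.001283

x = -0.06047 M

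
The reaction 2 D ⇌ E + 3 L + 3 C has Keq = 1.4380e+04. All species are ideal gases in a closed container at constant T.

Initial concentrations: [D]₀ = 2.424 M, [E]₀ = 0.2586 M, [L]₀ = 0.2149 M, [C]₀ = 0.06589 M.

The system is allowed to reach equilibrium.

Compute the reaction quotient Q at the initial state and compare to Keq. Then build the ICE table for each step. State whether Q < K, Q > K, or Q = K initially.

Q₀ = 1.2495e-07; Q < K (proceeds forward)

Q₀ = 1.2495e-07 vs Keq = 1.4380e+04 ⇒ Q<K, forward
Step 1:
                  D         E         L         C
  init        2.424    0.2586    0.2149   0.06589
  Δ           -2.09     1.045     3.135     3.135
  eq         0.3342     1.303      3.35     3.201
  solve Keq expr → x = 1.045; check Q = 1.4380e+04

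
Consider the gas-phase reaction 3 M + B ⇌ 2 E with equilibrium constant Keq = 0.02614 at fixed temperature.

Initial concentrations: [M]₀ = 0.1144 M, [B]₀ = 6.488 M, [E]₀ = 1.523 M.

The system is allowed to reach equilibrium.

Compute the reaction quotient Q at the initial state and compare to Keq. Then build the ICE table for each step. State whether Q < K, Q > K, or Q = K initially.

Q₀ = 238.8; Q > K (proceeds reverse)

Q₀ = 238.8 vs Keq = 0.02614 ⇒ Q>K, reverse
Step 1:
                   M          B          E
  Initial     0.1144      6.488      1.523
  Change       1.259     0.4196    -0.8392
  Equil        1.373      6.908     0.6838
  solve Keq expr → x = -0.4196; check Q = 0.02614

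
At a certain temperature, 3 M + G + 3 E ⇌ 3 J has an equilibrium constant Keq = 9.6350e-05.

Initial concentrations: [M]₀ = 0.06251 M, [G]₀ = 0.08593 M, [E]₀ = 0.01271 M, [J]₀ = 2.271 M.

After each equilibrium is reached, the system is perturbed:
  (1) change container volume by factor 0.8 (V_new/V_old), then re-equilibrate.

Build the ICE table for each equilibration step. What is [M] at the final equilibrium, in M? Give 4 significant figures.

[M]_eq = 2.616 M

Q₀ = 2.7178e+11 vs Keq = 9.6350e-05 ⇒ Q>K, reverse
Step 1:
                    M           G           E           J
  init        0.06251     0.08593     0.01271       2.271
  Δ             2.082      0.6938       2.082      -2.082
  eq            2.144      0.7798       2.094      0.1895
  solve Keq expr → x = -0.6938; check Q = 9.6350e-05
Then change container volume by factor 0.8 (V_new/V_old).
Step 2:
                    M           G           E           J
  init           2.68      0.9747       2.618      0.2368
  Δ          -0.06448    -0.02149    -0.06448     0.06448
  eq            2.616      0.9532       2.553      0.3013
  solve Keq expr → x = 0.02149; check Q = 9.6350e-05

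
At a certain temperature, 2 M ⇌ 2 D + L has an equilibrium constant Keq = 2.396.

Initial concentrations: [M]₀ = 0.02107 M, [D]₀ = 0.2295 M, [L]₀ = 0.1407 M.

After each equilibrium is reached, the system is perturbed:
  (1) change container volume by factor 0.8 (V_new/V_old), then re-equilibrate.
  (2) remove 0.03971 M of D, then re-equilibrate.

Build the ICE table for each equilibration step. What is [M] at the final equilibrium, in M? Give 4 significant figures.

[M]_eq = 0.05629 M

Q₀ = 16.69 vs Keq = 2.396 ⇒ Q>K, reverse
Step 1:
                  M         D         L
  I         0.02107    0.2295    0.1407
  C         0.02593  -0.02593  -0.01297
  E           0.047    0.2036    0.1277
  solve Keq expr → x = -0.01297; check Q = 2.396
Then change container volume by factor 0.8 (V_new/V_old).
Step 2:
                  M         D         L
  I         0.05875    0.2545    0.1597
  C        0.005102 -0.005102 -0.002551
  E         0.06385    0.2494    0.1571
  solve Keq expr → x = -0.002551; check Q = 2.396
Then remove 0.03971 M of D.
Step 3:
                  M         D         L
  I         0.06385    0.2096    0.1571
  C       -0.007566  0.007566  0.003783
  E         0.05629    0.2172    0.1609
  solve Keq expr → x = 0.003783; check Q = 2.396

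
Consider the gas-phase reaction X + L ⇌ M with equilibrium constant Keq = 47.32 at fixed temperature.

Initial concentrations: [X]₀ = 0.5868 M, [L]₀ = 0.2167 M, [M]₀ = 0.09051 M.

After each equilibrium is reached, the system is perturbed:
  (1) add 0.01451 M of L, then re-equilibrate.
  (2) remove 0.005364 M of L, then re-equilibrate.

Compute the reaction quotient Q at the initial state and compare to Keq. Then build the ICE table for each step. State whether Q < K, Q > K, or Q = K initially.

Q₀ = 0.7118 vs Keq = 47.32 ⇒ Q<K, forward
Step 1:
                    X           L           M
  init         0.5868      0.2167     0.09051
  Δ           -0.2008     -0.2008      0.2008
  eq            0.386     0.01594      0.2913
  solve Keq expr → x = 0.2008; check Q = 47.32
Then add 0.01451 M of L.
Step 2:
                    X           L           M
  init          0.386     0.03045      0.2913
  Δ           -0.0132     -0.0132      0.0132
  eq           0.3728     0.01726      0.3045
  solve Keq expr → x = 0.0132; check Q = 47.32
Then remove 0.005364 M of L.
Step 3:
                    X           L           M
  init         0.3728     0.01189      0.3045
  Δ          0.004869    0.004869   -0.004869
  eq           0.3777     0.01676      0.2996
  solve Keq expr → x = -0.004869; check Q = 47.32

Q₀ = 0.7118; Q < K (proceeds forward)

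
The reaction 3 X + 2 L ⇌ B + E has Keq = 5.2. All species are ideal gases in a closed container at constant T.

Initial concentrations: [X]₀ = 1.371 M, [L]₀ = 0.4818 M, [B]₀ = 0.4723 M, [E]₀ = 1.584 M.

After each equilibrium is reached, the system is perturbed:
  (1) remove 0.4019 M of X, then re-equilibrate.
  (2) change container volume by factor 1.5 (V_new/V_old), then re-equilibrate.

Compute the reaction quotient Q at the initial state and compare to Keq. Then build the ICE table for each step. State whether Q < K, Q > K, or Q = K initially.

Q₀ = 1.251; Q < K (proceeds forward)

Q₀ = 1.251 vs Keq = 5.2 ⇒ Q<K, forward
Step 1:
                    X           L           B           E
  Initial       1.371      0.4818      0.4723       1.584
  Change      -0.2179     -0.1453     0.07264     0.07264
  Equil         1.153      0.3365      0.5449       1.657
  solve Keq expr → x = 0.07264; check Q = 5.2
Then remove 0.4019 M of X.
Step 2:
                    X           L           B           E
  Initial      0.7512      0.3365      0.5449       1.657
  Change       0.1628      0.1085    -0.05426    -0.05426
  Equil         0.914       0.445      0.4907       1.602
  solve Keq expr → x = -0.05426; check Q = 5.2
Then change container volume by factor 1.5 (V_new/V_old).
Step 3:
                    X           L           B           E
  Initial      0.6093      0.2967      0.3271       1.068
  Change       0.1234     0.08227    -0.04113    -0.04113
  Equil        0.7327       0.379       0.286       1.027
  solve Keq expr → x = -0.04113; check Q = 5.2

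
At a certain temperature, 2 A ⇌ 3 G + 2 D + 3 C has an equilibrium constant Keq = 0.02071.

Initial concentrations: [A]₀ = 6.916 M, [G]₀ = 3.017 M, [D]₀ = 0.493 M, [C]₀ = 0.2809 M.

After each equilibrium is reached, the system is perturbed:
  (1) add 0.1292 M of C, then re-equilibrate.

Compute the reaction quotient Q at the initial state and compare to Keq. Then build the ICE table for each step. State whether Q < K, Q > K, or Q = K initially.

Q₀ = 0.003093; Q < K (proceeds forward)

Q₀ = 0.003093 vs Keq = 0.02071 ⇒ Q<K, forward
Step 1:
                   A          G          D          C
  Initial      6.916      3.017      0.493     0.2809
  Change     -0.1048     0.1572     0.1048     0.1572
  Equil        6.811      3.174     0.5978     0.4381
  solve Keq expr → x = 0.05239; check Q = 0.02071
Then add 0.1292 M of C.
Step 2:
                   A          G          D          C
  Initial      6.811      3.174     0.5978     0.5673
  Change     0.05607    -0.0841   -0.05607    -0.0841
  Equil        6.867       3.09     0.5417     0.4832
  solve Keq expr → x = -0.02803; check Q = 0.02071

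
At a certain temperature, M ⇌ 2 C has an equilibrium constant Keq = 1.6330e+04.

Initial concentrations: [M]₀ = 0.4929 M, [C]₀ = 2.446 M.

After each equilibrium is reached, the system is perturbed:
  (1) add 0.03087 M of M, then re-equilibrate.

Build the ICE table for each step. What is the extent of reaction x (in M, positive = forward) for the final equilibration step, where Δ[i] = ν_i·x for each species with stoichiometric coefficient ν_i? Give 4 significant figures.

Q₀ = 12.14 vs Keq = 1.6330e+04 ⇒ Q<K, forward
Step 1:
                    M           C
  Initial      0.4929       2.446
  Change      -0.4922      0.9844
  Equil    7.2060e-04        3.43
  solve Keq expr → x = 0.4922; check Q = 1.6330e+04
Then add 0.03087 M of M.
Step 2:
                    M           C
  Initial     0.03159        3.43
  Change     -0.03084     0.06169
  Equil    7.4675e-04       3.492
  solve Keq expr → x = 0.03084; check Q = 1.6330e+04

x = 0.03084 M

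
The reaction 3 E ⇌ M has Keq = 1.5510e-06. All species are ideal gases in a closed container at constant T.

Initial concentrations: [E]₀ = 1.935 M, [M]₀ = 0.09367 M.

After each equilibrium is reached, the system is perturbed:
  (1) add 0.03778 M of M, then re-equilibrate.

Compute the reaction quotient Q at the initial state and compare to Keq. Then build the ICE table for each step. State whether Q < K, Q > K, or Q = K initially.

Q₀ = 0.01293; Q > K (proceeds reverse)

Q₀ = 0.01293 vs Keq = 1.5510e-06 ⇒ Q>K, reverse
Step 1:
                    E           M
  Initial       1.935     0.09367
  Change        0.281    -0.09365
  Equil         2.216  1.6877e-05
  solve Keq expr → x = -0.09365; check Q = 1.5510e-06
Then add 0.03778 M of M.
Step 2:
                    E           M
  Initial       2.216      0.0378
  Change       0.1133    -0.03778
  Equil         2.329  1.9601e-05
  solve Keq expr → x = -0.03778; check Q = 1.5510e-06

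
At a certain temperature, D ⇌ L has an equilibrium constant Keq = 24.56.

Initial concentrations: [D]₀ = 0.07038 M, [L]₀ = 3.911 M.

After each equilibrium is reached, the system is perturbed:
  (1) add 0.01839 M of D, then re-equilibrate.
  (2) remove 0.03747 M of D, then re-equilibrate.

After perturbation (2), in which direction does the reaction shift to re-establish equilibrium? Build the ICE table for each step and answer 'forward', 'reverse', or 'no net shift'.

Direction: reverse

Q₀ = 55.57 vs Keq = 24.56 ⇒ Q>K, reverse
Step 1:
                   D          L
  Initial    0.07038      3.911
  Change     0.08539   -0.08539
  Equil       0.1558      3.826
  solve Keq expr → x = -0.08539; check Q = 24.56
Then add 0.01839 M of D.
Step 2:
                   D          L
  Initial     0.1742      3.826
  Change    -0.01767    0.01767
  Equil       0.1565      3.843
  solve Keq expr → x = 0.01767; check Q = 24.56
Then remove 0.03747 M of D.
Step 3:
                   D          L
  Initial      0.119      3.843
  Change       0.036     -0.036
  Equil        0.155      3.807
  solve Keq expr → x = -0.036; check Q = 24.56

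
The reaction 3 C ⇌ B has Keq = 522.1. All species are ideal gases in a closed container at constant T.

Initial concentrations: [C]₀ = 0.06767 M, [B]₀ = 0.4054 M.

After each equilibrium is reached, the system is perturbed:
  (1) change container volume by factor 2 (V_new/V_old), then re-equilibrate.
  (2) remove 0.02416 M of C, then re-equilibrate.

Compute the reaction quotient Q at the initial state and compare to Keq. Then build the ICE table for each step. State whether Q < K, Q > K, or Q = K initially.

Q₀ = 1308; Q > K (proceeds reverse)

Q₀ = 1308 vs Keq = 522.1 ⇒ Q>K, reverse
Step 1:
                    C           B
  I           0.06767      0.4054
  C           0.02364   -0.007881
  E           0.09131      0.3975
  solve Keq expr → x = -0.007881; check Q = 522.1
Then change container volume by factor 2 (V_new/V_old).
Step 2:
                    C           B
  I           0.04566      0.1988
  C           0.02576   -0.008587
  E           0.07142      0.1902
  solve Keq expr → x = -0.008587; check Q = 522.1
Then remove 0.02416 M of C.
Step 3:
                    C           B
  I           0.04726      0.1902
  C           0.02318   -0.007726
  E           0.07044      0.1824
  solve Keq expr → x = -0.007726; check Q = 522.1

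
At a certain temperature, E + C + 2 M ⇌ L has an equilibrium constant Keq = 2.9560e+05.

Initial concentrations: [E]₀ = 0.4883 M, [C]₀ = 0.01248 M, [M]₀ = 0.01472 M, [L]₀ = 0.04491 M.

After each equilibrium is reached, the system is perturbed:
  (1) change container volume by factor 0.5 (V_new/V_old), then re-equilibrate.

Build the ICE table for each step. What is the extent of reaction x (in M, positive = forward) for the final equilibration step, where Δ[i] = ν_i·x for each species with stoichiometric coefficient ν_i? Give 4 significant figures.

Q₀ = 3.4012e+04 vs Keq = 2.9560e+05 ⇒ Q<K, forward
Step 1:
                    E           C           M           L
  Initial      0.4883     0.01248     0.01472     0.04491
  Change    -0.004152   -0.004152   -0.008304    0.004152
  Equil        0.4841    0.008328    0.006416     0.04906
  solve Keq expr → x = 0.004152; check Q = 2.9560e+05
Then change container volume by factor 0.5 (V_new/V_old).
Step 2:
                    E           C           M           L
  Initial      0.9683     0.01666     0.01283     0.09812
  Change    -0.003781   -0.003781   -0.007563    0.003781
  Equil        0.9645     0.01287    0.005269      0.1019
  solve Keq expr → x = 0.003781; check Q = 2.9560e+05

x = 0.003781 M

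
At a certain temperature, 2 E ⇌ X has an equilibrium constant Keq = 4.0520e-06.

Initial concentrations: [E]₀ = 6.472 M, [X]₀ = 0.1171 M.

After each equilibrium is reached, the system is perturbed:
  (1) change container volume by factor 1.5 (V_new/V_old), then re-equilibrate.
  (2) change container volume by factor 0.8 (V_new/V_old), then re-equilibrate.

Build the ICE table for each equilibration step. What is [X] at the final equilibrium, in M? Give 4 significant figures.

[X]_eq = 1.2654e-04 M

Q₀ = 0.002796 vs Keq = 4.0520e-06 ⇒ Q>K, reverse
Step 1:
                   E          X
  Initial      6.472     0.1171
  Change      0.2338    -0.1169
  Equil        6.706 1.8221e-04
  solve Keq expr → x = -0.1169; check Q = 4.0520e-06
Then change container volume by factor 1.5 (V_new/V_old).
Step 2:
                   E          X
  Initial      4.471 1.2147e-04
  Change  8.0977e-05 -4.0488e-05
  Equil        4.471 8.0986e-05
  solve Keq expr → x = -4.0488e-05; check Q = 4.0520e-06
Then change container volume by factor 0.8 (V_new/V_old).
Step 3:
                   E          X
  Initial      5.588 1.0123e-04
  Change  -5.0611e-05 2.5306e-05
  Equil        5.588 1.2654e-04
  solve Keq expr → x = 2.5306e-05; check Q = 4.0520e-06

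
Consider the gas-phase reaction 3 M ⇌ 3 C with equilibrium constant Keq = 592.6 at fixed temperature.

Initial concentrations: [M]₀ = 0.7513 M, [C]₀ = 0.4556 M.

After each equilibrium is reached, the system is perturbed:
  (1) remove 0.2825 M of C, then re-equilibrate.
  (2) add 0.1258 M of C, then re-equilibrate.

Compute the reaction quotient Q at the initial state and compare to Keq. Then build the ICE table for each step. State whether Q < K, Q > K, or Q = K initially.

Q₀ = 0.223 vs Keq = 592.6 ⇒ Q<K, forward
Step 1:
                  M         C
  init       0.7513    0.4556
  Δ         -0.6229    0.6229
  eq         0.1284     1.078
  solve Keq expr → x = 0.2076; check Q = 592.6
Then remove 0.2825 M of C.
Step 2:
                  M         C
  init       0.1284     0.796
  Δ        -0.03005   0.03005
  eq        0.09835    0.8261
  solve Keq expr → x = 0.01002; check Q = 592.6
Then add 0.1258 M of C.
Step 3:
                  M         C
  init      0.09835    0.9519
  Δ         0.01338  -0.01338
  eq         0.1117    0.9385
  solve Keq expr → x = -0.004461; check Q = 592.6

Q₀ = 0.223; Q < K (proceeds forward)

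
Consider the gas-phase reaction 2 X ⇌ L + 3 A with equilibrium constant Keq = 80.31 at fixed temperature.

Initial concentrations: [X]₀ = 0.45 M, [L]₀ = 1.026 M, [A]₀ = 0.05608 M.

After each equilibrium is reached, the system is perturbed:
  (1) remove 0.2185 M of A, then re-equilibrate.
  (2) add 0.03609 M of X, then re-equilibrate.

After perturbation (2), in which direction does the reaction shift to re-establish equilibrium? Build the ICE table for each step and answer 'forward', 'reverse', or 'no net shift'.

Direction: forward

Q₀ = 8.9361e-04 vs Keq = 80.31 ⇒ Q<K, forward
Step 1:
                   X          L          A
  I             0.45      1.026    0.05608
  C          -0.3873     0.1937      0.581
  E          0.06267       1.22     0.6371
  solve Keq expr → x = 0.1937; check Q = 80.31
Then remove 0.2185 M of A.
Step 2:
                   X          L          A
  I          0.06267       1.22     0.4186
  C         -0.02459     0.0123    0.03689
  E          0.03807      1.232     0.4555
  solve Keq expr → x = 0.0123; check Q = 80.31
Then add 0.03609 M of X.
Step 3:
                   X          L          A
  I          0.07416      1.232     0.4555
  C         -0.03004    0.01502    0.04506
  E          0.04413      1.247     0.5005
  solve Keq expr → x = 0.01502; check Q = 80.31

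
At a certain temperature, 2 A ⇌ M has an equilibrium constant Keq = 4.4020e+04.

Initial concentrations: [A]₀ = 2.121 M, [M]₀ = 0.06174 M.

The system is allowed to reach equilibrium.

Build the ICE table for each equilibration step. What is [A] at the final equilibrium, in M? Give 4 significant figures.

Q₀ = 0.01372 vs Keq = 4.4020e+04 ⇒ Q<K, forward
Step 1:
                  A         M
  I           2.121   0.06174
  C          -2.116     1.058
  E        0.005043      1.12
  solve Keq expr → x = 1.058; check Q = 4.4020e+04

[A]_eq = 0.005043 M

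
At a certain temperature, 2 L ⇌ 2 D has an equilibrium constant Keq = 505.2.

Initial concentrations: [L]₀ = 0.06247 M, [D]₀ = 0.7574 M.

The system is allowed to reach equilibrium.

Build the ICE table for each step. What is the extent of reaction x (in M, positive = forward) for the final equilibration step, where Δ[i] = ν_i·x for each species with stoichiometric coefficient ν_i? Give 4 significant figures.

x = 0.01377 M

Q₀ = 147 vs Keq = 505.2 ⇒ Q<K, forward
Step 1:
                    L           D
  init        0.06247      0.7574
  Δ          -0.02755     0.02755
  eq          0.03492      0.7849
  solve Keq expr → x = 0.01377; check Q = 505.2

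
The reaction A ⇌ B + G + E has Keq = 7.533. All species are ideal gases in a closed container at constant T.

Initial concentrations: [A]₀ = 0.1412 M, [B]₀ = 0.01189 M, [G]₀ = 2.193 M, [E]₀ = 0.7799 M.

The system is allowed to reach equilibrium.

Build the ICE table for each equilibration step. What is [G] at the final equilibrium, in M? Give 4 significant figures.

Q₀ = 0.144 vs Keq = 7.533 ⇒ Q<K, forward
Step 1:
                    A           B           G           E
  Initial      0.1412     0.01189       2.193      0.7799
  Change      -0.1085      0.1085      0.1085      0.1085
  Equil       0.03268      0.1204       2.302      0.8884
  solve Keq expr → x = 0.1085; check Q = 7.533

[G]_eq = 2.302 M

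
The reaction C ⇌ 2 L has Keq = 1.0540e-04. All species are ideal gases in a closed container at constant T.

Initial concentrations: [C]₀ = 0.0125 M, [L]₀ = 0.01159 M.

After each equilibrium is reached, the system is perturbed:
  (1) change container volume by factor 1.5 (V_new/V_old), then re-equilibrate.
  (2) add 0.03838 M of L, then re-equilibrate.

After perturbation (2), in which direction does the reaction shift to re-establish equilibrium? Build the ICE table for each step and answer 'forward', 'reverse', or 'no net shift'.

Q₀ = 0.01075 vs Keq = 1.0540e-04 ⇒ Q>K, reverse
Step 1:
                  C         L
  init       0.0125   0.01159
  Δ        0.005114  -0.01023
  eq        0.01761  0.001363
  solve Keq expr → x = -0.005114; check Q = 1.0540e-04
Then change container volume by factor 1.5 (V_new/V_old).
Step 2:
                  C         L
  init      0.01174 9.0835e-04
  Δ       -9.9707e-05 1.9941e-04
  eq        0.01164  0.001108
  solve Keq expr → x = 9.9707e-05; check Q = 1.0540e-04
Then add 0.03838 M of L.
Step 3:
                  C         L
  init      0.01164   0.03949
  Δ         0.01885   -0.0377
  eq        0.03049  0.001793
  solve Keq expr → x = -0.01885; check Q = 1.0540e-04

Direction: reverse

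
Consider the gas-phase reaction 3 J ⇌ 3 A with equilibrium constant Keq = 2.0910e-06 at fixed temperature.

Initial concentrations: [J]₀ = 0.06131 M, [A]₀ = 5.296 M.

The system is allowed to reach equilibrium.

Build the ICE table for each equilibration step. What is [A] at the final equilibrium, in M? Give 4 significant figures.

Q₀ = 6.4454e+05 vs Keq = 2.0910e-06 ⇒ Q>K, reverse
Step 1:
                   J          A
  I          0.06131      5.296
  C            5.228     -5.228
  E             5.29    0.06764
  solve Keq expr → x = -1.743; check Q = 2.0910e-06

[A]_eq = 0.06764 M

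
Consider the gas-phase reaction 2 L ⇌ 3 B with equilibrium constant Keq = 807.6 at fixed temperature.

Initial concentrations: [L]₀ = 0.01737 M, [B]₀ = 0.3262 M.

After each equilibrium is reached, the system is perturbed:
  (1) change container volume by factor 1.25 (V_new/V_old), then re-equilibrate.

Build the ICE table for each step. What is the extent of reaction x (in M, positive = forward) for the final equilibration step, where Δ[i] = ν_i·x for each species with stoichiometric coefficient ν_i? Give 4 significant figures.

x = 2.8502e-04 M

Q₀ = 115 vs Keq = 807.6 ⇒ Q<K, forward
Step 1:
                    L           B
  init        0.01737      0.3262
  Δ          -0.01034     0.01551
  eq         0.007029      0.3417
  solve Keq expr → x = 0.005171; check Q = 807.6
Then change container volume by factor 1.25 (V_new/V_old).
Step 2:
                    L           B
  init       0.005623      0.2734
  Δ       -5.7004e-04  8.5506e-04
  eq         0.005053      0.2742
  solve Keq expr → x = 2.8502e-04; check Q = 807.6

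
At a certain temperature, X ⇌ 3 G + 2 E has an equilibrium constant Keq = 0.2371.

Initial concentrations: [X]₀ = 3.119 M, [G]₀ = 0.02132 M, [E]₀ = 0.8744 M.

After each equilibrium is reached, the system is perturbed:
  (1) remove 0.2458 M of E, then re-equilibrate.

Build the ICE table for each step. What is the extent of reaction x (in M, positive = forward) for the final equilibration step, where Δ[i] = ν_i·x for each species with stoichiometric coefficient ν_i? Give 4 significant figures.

x = 0.02571 M

Q₀ = 2.3756e-06 vs Keq = 0.2371 ⇒ Q<K, forward
Step 1:
                    X           G           E
  I             3.119     0.02132      0.8744
  C           -0.2342      0.7026      0.4684
  E             2.885      0.7239       1.343
  solve Keq expr → x = 0.2342; check Q = 0.2371
Then remove 0.2458 M of E.
Step 2:
                    X           G           E
  I             2.885      0.7239       1.097
  C          -0.02571     0.07714     0.05143
  E             2.859       0.801       1.148
  solve Keq expr → x = 0.02571; check Q = 0.2371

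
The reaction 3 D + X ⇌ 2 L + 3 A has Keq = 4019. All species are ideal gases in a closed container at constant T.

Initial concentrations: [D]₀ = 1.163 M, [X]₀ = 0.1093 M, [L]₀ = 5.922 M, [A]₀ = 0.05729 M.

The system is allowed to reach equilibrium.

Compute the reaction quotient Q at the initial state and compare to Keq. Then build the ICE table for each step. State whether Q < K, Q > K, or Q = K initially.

Q₀ = 0.03835 vs Keq = 4019 ⇒ Q<K, forward
Step 1:
                    D           X           L           A
  init          1.163      0.1093       5.922     0.05729
  Δ           -0.3252     -0.1084      0.2168      0.3252
  eq           0.8378  8.9249e-04       6.139      0.3825
  solve Keq expr → x = 0.1084; check Q = 4019

Q₀ = 0.03835; Q < K (proceeds forward)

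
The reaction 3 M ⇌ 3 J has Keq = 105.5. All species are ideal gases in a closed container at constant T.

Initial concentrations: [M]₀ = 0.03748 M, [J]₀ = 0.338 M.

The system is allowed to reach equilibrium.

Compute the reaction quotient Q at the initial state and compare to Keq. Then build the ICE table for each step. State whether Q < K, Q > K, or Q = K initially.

Q₀ = 733.4; Q > K (proceeds reverse)

Q₀ = 733.4 vs Keq = 105.5 ⇒ Q>K, reverse
Step 1:
                  M         J
  init      0.03748     0.338
  Δ          0.0281   -0.0281
  eq        0.06558    0.3099
  solve Keq expr → x = -0.009368; check Q = 105.5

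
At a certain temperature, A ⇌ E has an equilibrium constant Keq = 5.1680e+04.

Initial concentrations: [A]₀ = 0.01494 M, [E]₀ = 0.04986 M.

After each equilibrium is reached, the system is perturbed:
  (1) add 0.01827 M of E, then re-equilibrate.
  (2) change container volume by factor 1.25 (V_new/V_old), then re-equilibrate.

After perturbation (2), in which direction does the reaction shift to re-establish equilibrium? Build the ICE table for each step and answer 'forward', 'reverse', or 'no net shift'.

Q₀ = 3.337 vs Keq = 5.1680e+04 ⇒ Q<K, forward
Step 1:
                   A          E
  init       0.01494    0.04986
  Δ         -0.01494    0.01494
  eq      1.2538e-06     0.0648
  solve Keq expr → x = 0.01494; check Q = 5.1680e+04
Then add 0.01827 M of E.
Step 2:
                   A          E
  init    1.2538e-06    0.08307
  Δ       3.5351e-07 -3.5351e-07
  eq      1.6074e-06    0.08307
  solve Keq expr → x = -3.5351e-07; check Q = 5.1680e+04
Then change container volume by factor 1.25 (V_new/V_old).
Step 3:
                   A          E
  init    1.2859e-06    0.06645
  Δ                0          0
  eq      1.2859e-06    0.06645
  solve Keq expr → x = 0; check Q = 5.1680e+04

Direction: no net shift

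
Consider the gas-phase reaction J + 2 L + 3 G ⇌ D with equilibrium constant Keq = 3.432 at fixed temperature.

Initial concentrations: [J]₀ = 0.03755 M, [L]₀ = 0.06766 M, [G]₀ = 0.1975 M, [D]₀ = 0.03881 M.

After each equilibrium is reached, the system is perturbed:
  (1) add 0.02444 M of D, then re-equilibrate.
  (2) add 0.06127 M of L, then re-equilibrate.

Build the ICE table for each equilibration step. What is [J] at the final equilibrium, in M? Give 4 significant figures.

Q₀ = 2.9307e+04 vs Keq = 3.432 ⇒ Q>K, reverse
Step 1:
                    J           L           G           D
  Initial     0.03755     0.06766      0.1975     0.03881
  Change      0.03864     0.07728      0.1159    -0.03864
  Equil       0.07619      0.1449      0.3134  1.6913e-04
  solve Keq expr → x = -0.03864; check Q = 3.432
Then add 0.02444 M of D.
Step 2:
                    J           L           G           D
  Initial     0.07619      0.1449      0.3134     0.02461
  Change      0.02388     0.04776     0.07164    -0.02388
  Equil        0.1001      0.1927      0.3851  7.2819e-04
  solve Keq expr → x = -0.02388; check Q = 3.432
Then add 0.06127 M of L.
Step 3:
                    J           L           G           D
  Initial      0.1001       0.254      0.3851  7.2819e-04
  Change  -5.0558e-04   -0.001011   -0.001517  5.0558e-04
  Equil       0.09957       0.253      0.3835    0.001234
  solve Keq expr → x = 5.0558e-04; check Q = 3.432

[J]_eq = 0.09957 M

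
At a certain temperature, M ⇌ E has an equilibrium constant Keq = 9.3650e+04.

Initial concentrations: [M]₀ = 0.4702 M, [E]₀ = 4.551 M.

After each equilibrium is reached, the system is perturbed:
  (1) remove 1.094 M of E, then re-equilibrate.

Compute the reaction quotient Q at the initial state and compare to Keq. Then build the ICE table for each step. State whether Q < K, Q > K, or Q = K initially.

Q₀ = 9.679; Q < K (proceeds forward)

Q₀ = 9.679 vs Keq = 9.3650e+04 ⇒ Q<K, forward
Step 1:
                  M         E
  Initial    0.4702     4.551
  Change    -0.4701    0.4701
  Equil   5.3616e-05     5.021
  solve Keq expr → x = 0.4701; check Q = 9.3650e+04
Then remove 1.094 M of E.
Step 2:
                  M         E
  Initial 5.3616e-05     3.927
  Change  -1.1682e-05 1.1682e-05
  Equil   4.1934e-05     3.927
  solve Keq expr → x = 1.1682e-05; check Q = 9.3650e+04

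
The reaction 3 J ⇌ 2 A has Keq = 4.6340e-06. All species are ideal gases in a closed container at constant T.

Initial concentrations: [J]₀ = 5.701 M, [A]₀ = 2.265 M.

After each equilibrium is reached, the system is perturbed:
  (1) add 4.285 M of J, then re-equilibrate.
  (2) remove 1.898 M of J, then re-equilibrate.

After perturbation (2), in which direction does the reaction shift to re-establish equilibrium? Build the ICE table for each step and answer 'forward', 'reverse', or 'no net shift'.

Q₀ = 0.02769 vs Keq = 4.6340e-06 ⇒ Q>K, reverse
Step 1:
                   J          A
  Initial      5.701      2.265
  Change        3.31     -2.207
  Equil        9.011    0.05823
  solve Keq expr → x = -1.103; check Q = 4.6340e-06
Then add 4.285 M of J.
Step 2:
                   J          A
  Initial       13.3    0.05823
  Change    -0.06801    0.04534
  Equil        13.23     0.1036
  solve Keq expr → x = 0.02267; check Q = 4.6340e-06
Then remove 1.898 M of J.
Step 3:
                   J          A
  Initial      11.33     0.1036
  Change     0.03169   -0.02113
  Equil        11.36    0.08244
  solve Keq expr → x = -0.01056; check Q = 4.6340e-06

Direction: reverse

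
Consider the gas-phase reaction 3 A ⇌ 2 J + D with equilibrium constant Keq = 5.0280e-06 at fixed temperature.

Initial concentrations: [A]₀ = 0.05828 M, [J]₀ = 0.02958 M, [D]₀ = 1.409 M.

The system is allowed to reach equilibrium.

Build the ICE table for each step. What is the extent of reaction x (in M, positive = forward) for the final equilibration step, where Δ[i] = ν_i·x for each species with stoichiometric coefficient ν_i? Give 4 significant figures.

x = -0.01476 M

Q₀ = 6.228 vs Keq = 5.0280e-06 ⇒ Q>K, reverse
Step 1:
                  A         J         D
  Initial   0.05828   0.02958     1.409
  Change    0.04428  -0.02952  -0.01476
  Equil      0.1026 6.2370e-05     1.394
  solve Keq expr → x = -0.01476; check Q = 5.0280e-06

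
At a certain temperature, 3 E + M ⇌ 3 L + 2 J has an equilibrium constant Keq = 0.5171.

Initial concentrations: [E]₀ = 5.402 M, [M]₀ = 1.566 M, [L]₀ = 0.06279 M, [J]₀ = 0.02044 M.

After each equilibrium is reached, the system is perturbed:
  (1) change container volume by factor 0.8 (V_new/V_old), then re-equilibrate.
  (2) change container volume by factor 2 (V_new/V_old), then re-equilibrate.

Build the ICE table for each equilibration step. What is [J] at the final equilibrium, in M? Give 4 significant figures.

Q₀ = 4.1896e-10 vs Keq = 0.5171 ⇒ Q<K, forward
Step 1:
                   E          M          L          J
  init         5.402      1.566    0.06279    0.02044
  Δ           -2.035    -0.6784      2.035      1.357
  eq           3.367     0.8876      2.098      1.377
  solve Keq expr → x = 0.6784; check Q = 0.5171
Then change container volume by factor 0.8 (V_new/V_old).
Step 2:
                   E          M          L          J
  init         4.208      1.109      2.622      1.722
  Δ          0.07563    0.02521   -0.07563   -0.05042
  eq           4.284      1.135      2.547      1.671
  solve Keq expr → x = -0.02521; check Q = 0.5171
Then change container volume by factor 2 (V_new/V_old).
Step 3:
                   E          M          L          J
  init         2.142     0.5674      1.273     0.8356
  Δ           -0.119   -0.03965      0.119    0.07931
  eq           2.023     0.5277      1.392     0.9149
  solve Keq expr → x = 0.03965; check Q = 0.5171

[J]_eq = 0.9149 M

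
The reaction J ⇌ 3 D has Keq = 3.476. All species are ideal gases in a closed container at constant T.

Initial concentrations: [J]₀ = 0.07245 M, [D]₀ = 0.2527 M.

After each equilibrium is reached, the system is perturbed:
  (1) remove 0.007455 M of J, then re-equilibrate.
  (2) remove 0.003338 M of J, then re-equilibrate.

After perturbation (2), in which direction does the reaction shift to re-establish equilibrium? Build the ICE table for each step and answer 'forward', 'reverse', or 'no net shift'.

Q₀ = 0.2227 vs Keq = 3.476 ⇒ Q<K, forward
Step 1:
                  J         D
  init      0.07245    0.2527
  Δ        -0.05256    0.1577
  eq        0.01989    0.4104
  solve Keq expr → x = 0.05256; check Q = 3.476
Then remove 0.007455 M of J.
Step 2:
                  J         D
  init      0.01243    0.4104
  Δ        0.005252  -0.01575
  eq        0.01768    0.3946
  solve Keq expr → x = -0.005252; check Q = 3.476
Then remove 0.003338 M of J.
Step 3:
                  J         D
  init      0.01434    0.3946
  Δ        0.002391 -0.007174
  eq        0.01673    0.3875
  solve Keq expr → x = -0.002391; check Q = 3.476

Direction: reverse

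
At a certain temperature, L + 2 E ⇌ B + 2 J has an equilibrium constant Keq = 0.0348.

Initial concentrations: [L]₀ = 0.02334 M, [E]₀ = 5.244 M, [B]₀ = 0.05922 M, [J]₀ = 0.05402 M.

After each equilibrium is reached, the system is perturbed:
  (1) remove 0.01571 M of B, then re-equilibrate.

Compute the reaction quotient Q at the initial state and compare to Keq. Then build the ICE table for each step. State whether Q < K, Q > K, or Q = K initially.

Q₀ = 2.6925e-04 vs Keq = 0.0348 ⇒ Q<K, forward
Step 1:
                  L         E         B         J
  Initial   0.02334     5.244   0.05922   0.05402
  Change   -0.02249  -0.04498   0.02249   0.04498
  Equil   8.5132e-04     5.199   0.08171     0.099
  solve Keq expr → x = 0.02249; check Q = 0.0348
Then remove 0.01571 M of B.
Step 2:
                  L         E         B         J
  Initial 8.5132e-04     5.199     0.066     0.099
  Change  -1.5756e-04 -3.1512e-04 1.5756e-04 3.1512e-04
  Equil   6.9376e-04     5.199   0.06616   0.09931
  solve Keq expr → x = 1.5756e-04; check Q = 0.0348

Q₀ = 2.6925e-04; Q < K (proceeds forward)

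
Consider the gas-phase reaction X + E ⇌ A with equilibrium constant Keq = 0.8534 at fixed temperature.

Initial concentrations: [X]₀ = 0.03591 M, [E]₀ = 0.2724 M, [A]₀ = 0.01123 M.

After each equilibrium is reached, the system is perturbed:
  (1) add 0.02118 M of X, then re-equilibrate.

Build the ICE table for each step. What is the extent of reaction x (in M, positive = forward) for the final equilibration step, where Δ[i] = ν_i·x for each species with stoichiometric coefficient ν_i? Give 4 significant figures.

Q₀ = 1.148 vs Keq = 0.8534 ⇒ Q>K, reverse
Step 1:
                  X         E         A
  Initial   0.03591    0.2724   0.01123
  Change   0.002278  0.002278 -0.002278
  Equil     0.03819    0.2747  0.008952
  solve Keq expr → x = -0.002278; check Q = 0.8534
Then add 0.02118 M of X.
Step 2:
                  X         E         A
  Initial   0.05937    0.2747  0.008952
  Change  -0.003873 -0.003873  0.003873
  Equil     0.05549    0.2708   0.01283
  solve Keq expr → x = 0.003873; check Q = 0.8534

x = 0.003873 M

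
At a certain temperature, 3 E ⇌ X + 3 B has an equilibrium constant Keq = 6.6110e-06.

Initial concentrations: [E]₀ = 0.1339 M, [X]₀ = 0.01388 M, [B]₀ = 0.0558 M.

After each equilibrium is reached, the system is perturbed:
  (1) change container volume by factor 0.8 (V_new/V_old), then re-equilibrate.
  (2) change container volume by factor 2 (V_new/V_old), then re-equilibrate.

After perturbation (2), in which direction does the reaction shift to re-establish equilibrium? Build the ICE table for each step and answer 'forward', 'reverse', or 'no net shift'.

Direction: forward

Q₀ = 0.001005 vs Keq = 6.6110e-06 ⇒ Q>K, reverse
Step 1:
                    E           X           B
  I            0.1339     0.01388      0.0558
  C           0.03339    -0.01113    -0.03339
  E            0.1673     0.00275     0.02241
  solve Keq expr → x = -0.01113; check Q = 6.6110e-06
Then change container volume by factor 0.8 (V_new/V_old).
Step 2:
                    E           X           B
  I            0.2091    0.003438     0.02801
  C        9.9046e-04 -3.3015e-04 -9.9046e-04
  E            0.2101    0.003107     0.02702
  solve Keq expr → x = -3.3015e-04; check Q = 6.6110e-06
Then change container volume by factor 2 (V_new/V_old).
Step 3:
                    E           X           B
  I            0.1051    0.001554     0.01351
  C         -0.001642  5.4735e-04    0.001642
  E            0.1034    0.002101     0.01515
  solve Keq expr → x = 5.4735e-04; check Q = 6.6110e-06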